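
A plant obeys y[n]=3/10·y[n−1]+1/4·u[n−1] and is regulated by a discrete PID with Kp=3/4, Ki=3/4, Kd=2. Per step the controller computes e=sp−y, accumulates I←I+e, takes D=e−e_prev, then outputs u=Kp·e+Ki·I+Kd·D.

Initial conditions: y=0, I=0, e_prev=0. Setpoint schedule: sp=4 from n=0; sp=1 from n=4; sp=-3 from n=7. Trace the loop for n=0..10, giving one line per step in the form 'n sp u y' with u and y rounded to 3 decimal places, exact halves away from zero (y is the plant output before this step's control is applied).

0 4 14.000 0.000
1 4 -3.250 3.500
2 4 15.544 0.238
3 4 -1.178 3.957
4 1 6.519 0.893
5 1 2.953 1.898
6 1 6.355 1.308
7 -3 -11.413 1.981
8 -3 9.038 -2.259
9 -3 -13.440 1.582
10 -3 6.441 -2.886

(exact arithmetic carried between steps; '≈' marks a value shown rounded to 6 d.p. or computed from one; I and e_prev carry over from the previous line; the table rounds u and y to 3 d.p., halves away from zero)
n=0: y=0, sp=4, e=sp−y=4; I=4, D=e−e_prev=4; u=3/4·4+3/4·4+2·4=14; next y=3/10·0+1/4·14=3.5
n=1: y=3.5, sp=4, e=sp−y=0.5; I=4.5, D=e−e_prev=-3.5; u=3/4·0.5+3/4·4.5+2·(-3.5)=-3.25; next y=3/10·3.5+1/4·(-3.25)=0.2375
n=2: y=0.2375, sp=4, e=sp−y=3.7625; I=8.2625, D=e−e_prev=3.2625; u=3/4·3.7625+3/4·8.2625+2·3.2625=15.54375; next y=3/10·0.2375+1/4·15.54375≈3.957188
n=3: y≈3.957188, sp=4, e=sp−y≈0.042813; I≈8.305313, D=e−e_prev≈-3.719688; u=3/4·0.042813+3/4·8.305313+2·(-3.719688)≈-1.178281; next y=3/10·3.957188+1/4·(-1.178281)≈0.892586
n=4: y≈0.892586, sp=1, e=sp−y≈0.107414; I≈8.412727, D=e−e_prev≈0.064602; u=3/4·0.107414+3/4·8.412727+2·0.064602≈6.519309; next y=3/10·0.892586+1/4·6.519309≈1.897603
n=5: y≈1.897603, sp=1, e=sp−y≈-0.897603; I≈7.515124, D=e−e_prev≈-1.005017; u=3/4·(-0.897603)+3/4·7.515124+2·(-1.005017)≈2.953107; next y=3/10·1.897603+1/4·2.953107≈1.307558
n=6: y≈1.307558, sp=1, e=sp−y≈-0.307558; I≈7.207566, D=e−e_prev≈0.590045; u=3/4·(-0.307558)+3/4·7.207566+2·0.590045≈6.355097; next y=3/10·1.307558+1/4·6.355097≈1.981042
n=7: y≈1.981042, sp=-3, e=sp−y≈-4.981042; I≈2.226525, D=e−e_prev≈-4.673484; u=3/4·(-4.981042)+3/4·2.226525+2·(-4.673484)≈-11.412856; next y=3/10·1.981042+1/4·(-11.412856)≈-2.258902
n=8: y≈-2.258902, sp=-3, e=sp−y≈-0.741098; I≈1.485426, D=e−e_prev≈4.239943; u=3/4·(-0.741098)+3/4·1.485426+2·4.239943≈9.038132; next y=3/10·(-2.258902)+1/4·9.038132≈1.581863
n=9: y≈1.581863, sp=-3, e=sp−y≈-4.581863; I≈-3.096436, D=e−e_prev≈-3.840764; u=3/4·(-4.581863)+3/4·(-3.096436)+2·(-3.840764)≈-13.440252; next y=3/10·1.581863+1/4·(-13.440252)≈-2.885504
n=10: y≈-2.885504, sp=-3, e=sp−y≈-0.114496; I≈-3.210932, D=e−e_prev≈4.467367; u=3/4·(-0.114496)+3/4·(-3.210932)+2·4.467367≈6.440663; next y=3/10·(-2.885504)+1/4·6.440663≈0.744514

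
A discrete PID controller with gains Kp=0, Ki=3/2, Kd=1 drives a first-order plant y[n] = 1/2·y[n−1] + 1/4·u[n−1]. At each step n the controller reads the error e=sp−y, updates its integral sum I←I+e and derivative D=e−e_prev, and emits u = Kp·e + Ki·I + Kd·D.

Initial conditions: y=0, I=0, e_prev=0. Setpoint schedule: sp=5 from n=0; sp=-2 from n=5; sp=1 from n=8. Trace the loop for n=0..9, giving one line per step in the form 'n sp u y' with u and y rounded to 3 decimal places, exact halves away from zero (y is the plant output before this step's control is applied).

(exact arithmetic carried between steps; '≈' marks a value shown rounded to 6 d.p. or computed from one; I and e_prev carry over from the previous line; the table rounds u and y to 3 d.p., halves away from zero)
n=0: y=0, sp=5, e=sp−y=5; I=5, D=e−e_prev=5; u=0·5+3/2·5+1·5=12.5; next y=1/2·0+1/4·12.5=3.125
n=1: y=3.125, sp=5, e=sp−y=1.875; I=6.875, D=e−e_prev=-3.125; u=0·1.875+3/2·6.875+1·(-3.125)=7.1875; next y=1/2·3.125+1/4·7.1875=3.359375
n=2: y=3.359375, sp=5, e=sp−y=1.640625; I=8.515625, D=e−e_prev=-0.234375; u=0·1.640625+3/2·8.515625+1·(-0.234375)≈12.539063; next y=1/2·3.359375+1/4·12.539063≈4.814453
n=3: y≈4.814453, sp=5, e=sp−y≈0.185547; I≈8.701172, D=e−e_prev≈-1.455078; u=0·0.185547+3/2·8.701172+1·(-1.455078)≈11.596680; next y=1/2·4.814453+1/4·11.596680≈5.306396
n=4: y≈5.306396, sp=5, e=sp−y≈-0.306396; I≈8.394775, D=e−e_prev≈-0.491943; u=0·(-0.306396)+3/2·8.394775+1·(-0.491943)≈12.100220; next y=1/2·5.306396+1/4·12.100220≈5.678253
n=5: y≈5.678253, sp=-2, e=sp−y≈-7.678253; I≈0.716522, D=e−e_prev≈-7.371857; u=0·(-7.678253)+3/2·0.716522+1·(-7.371857)≈-6.297073; next y=1/2·5.678253+1/4·(-6.297073)≈1.264858
n=6: y≈1.264858, sp=-2, e=sp−y≈-3.264858; I≈-2.548336, D=e−e_prev≈4.413395; u=0·(-3.264858)+3/2·(-2.548336)+1·4.413395≈0.590891; next y=1/2·1.264858+1/4·0.590891≈0.780152
n=7: y≈0.780152, sp=-2, e=sp−y≈-2.780152; I≈-5.328488, D=e−e_prev≈0.484706; u=0·(-2.780152)+3/2·(-5.328488)+1·0.484706≈-7.508025; next y=1/2·0.780152+1/4·(-7.508025)≈-1.486930
n=8: y≈-1.486930, sp=1, e=sp−y≈2.486930; I≈-2.841557, D=e−e_prev≈5.267082; u=0·2.486930+3/2·(-2.841557)+1·5.267082≈1.004746; next y=1/2·(-1.486930)+1/4·1.004746≈-0.492279
n=9: y≈-0.492279, sp=1, e=sp−y≈1.492279; I≈-1.349279, D=e−e_prev≈-0.994652; u=0·1.492279+3/2·(-1.349279)+1·(-0.994652)≈-3.018570; next y=1/2·(-0.492279)+1/4·(-3.018570)≈-1.000782

0 5 12.500 0.000
1 5 7.188 3.125
2 5 12.539 3.359
3 5 11.597 4.814
4 5 12.100 5.306
5 -2 -6.297 5.678
6 -2 0.591 1.265
7 -2 -7.508 0.780
8 1 1.005 -1.487
9 1 -3.019 -0.492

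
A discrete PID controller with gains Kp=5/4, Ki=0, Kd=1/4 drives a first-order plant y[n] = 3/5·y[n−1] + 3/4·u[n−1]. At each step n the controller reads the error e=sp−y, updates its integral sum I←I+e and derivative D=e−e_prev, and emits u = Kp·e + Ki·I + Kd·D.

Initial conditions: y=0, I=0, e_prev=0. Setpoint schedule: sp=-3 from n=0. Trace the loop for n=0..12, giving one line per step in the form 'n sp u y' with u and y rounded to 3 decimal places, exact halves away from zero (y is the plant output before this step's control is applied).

(exact arithmetic carried between steps; '≈' marks a value shown rounded to 6 d.p. or computed from one; I and e_prev carry over from the previous line; the table rounds u and y to 3 d.p., halves away from zero)
n=0: y=0, sp=-3, e=sp−y=-3; I=-3, D=e−e_prev=-3; u=5/4·(-3)+0·(-3)+1/4·(-3)=-4.5; next y=3/5·0+3/4·(-4.5)=-3.375
n=1: y=-3.375, sp=-3, e=sp−y=0.375; I=-2.625, D=e−e_prev=3.375; u=5/4·0.375+0·(-2.625)+1/4·3.375=1.3125; next y=3/5·(-3.375)+3/4·1.3125=-1.040625
n=2: y=-1.040625, sp=-3, e=sp−y=-1.959375; I=-4.584375, D=e−e_prev=-2.334375; u=5/4·(-1.959375)+0·(-4.584375)+1/4·(-2.334375)≈-3.032813; next y=3/5·(-1.040625)+3/4·(-3.032813)≈-2.898984
n=3: y≈-2.898984, sp=-3, e=sp−y≈-0.101016; I≈-4.685391, D=e−e_prev≈1.858359; u=5/4·(-0.101016)+0·(-4.685391)+1/4·1.858359≈0.338320; next y=3/5·(-2.898984)+3/4·0.338320≈-1.485650
n=4: y≈-1.485650, sp=-3, e=sp−y≈-1.514350; I≈-6.199740, D=e−e_prev≈-1.413334; u=5/4·(-1.514350)+0·(-6.199740)+1/4·(-1.413334)≈-2.246271; next y=3/5·(-1.485650)+3/4·(-2.246271)≈-2.576093
n=5: y≈-2.576093, sp=-3, e=sp−y≈-0.423907; I≈-6.623647, D=e−e_prev≈1.090443; u=5/4·(-0.423907)+0·(-6.623647)+1/4·1.090443≈-0.257273; next y=3/5·(-2.576093)+3/4·(-0.257273)≈-1.738611
n=6: y≈-1.738611, sp=-3, e=sp−y≈-1.261389; I≈-7.885037, D=e−e_prev≈-0.837483; u=5/4·(-1.261389)+0·(-7.885037)+1/4·(-0.837483)≈-1.786107; next y=3/5·(-1.738611)+3/4·(-1.786107)≈-2.382747
n=7: y≈-2.382747, sp=-3, e=sp−y≈-0.617253; I≈-8.502290, D=e−e_prev≈0.644136; u=5/4·(-0.617253)+0·(-8.502290)+1/4·0.644136≈-0.610532; next y=3/5·(-2.382747)+3/4·(-0.610532)≈-1.887547
n=8: y≈-1.887547, sp=-3, e=sp−y≈-1.112453; I≈-9.614742, D=e−e_prev≈-0.495200; u=5/4·(-1.112453)+0·(-9.614742)+1/4·(-0.495200)≈-1.514366; next y=3/5·(-1.887547)+3/4·(-1.514366)≈-2.268303
n=9: y≈-2.268303, sp=-3, e=sp−y≈-0.731697; I≈-10.346440, D=e−e_prev≈0.380755; u=5/4·(-0.731697)+0·(-10.346440)+1/4·0.380755≈-0.819433; next y=3/5·(-2.268303)+3/4·(-0.819433)≈-1.975556
n=10: y≈-1.975556, sp=-3, e=sp−y≈-1.024444; I≈-11.370883, D=e−e_prev≈-0.292746; u=5/4·(-1.024444)+0·(-11.370883)+1/4·(-0.292746)≈-1.353741; next y=3/5·(-1.975556)+3/4·(-1.353741)≈-2.200640
n=11: y≈-2.200640, sp=-3, e=sp−y≈-0.799360; I≈-12.170244, D=e−e_prev≈0.225084; u=5/4·(-0.799360)+0·(-12.170244)+1/4·0.225084≈-0.942929; next y=3/5·(-2.200640)+3/4·(-0.942929)≈-2.027581
n=12: y≈-2.027581, sp=-3, e=sp−y≈-0.972419; I≈-13.142663, D=e−e_prev≈-0.173059; u=5/4·(-0.972419)+0·(-13.142663)+1/4·(-0.173059)≈-1.258789; next y=3/5·(-2.027581)+3/4·(-1.258789)≈-2.160640

0 -3 -4.500 0.000
1 -3 1.313 -3.375
2 -3 -3.033 -1.041
3 -3 0.338 -2.899
4 -3 -2.246 -1.486
5 -3 -0.257 -2.576
6 -3 -1.786 -1.739
7 -3 -0.611 -2.383
8 -3 -1.514 -1.888
9 -3 -0.819 -2.268
10 -3 -1.354 -1.976
11 -3 -0.943 -2.201
12 -3 -1.259 -2.028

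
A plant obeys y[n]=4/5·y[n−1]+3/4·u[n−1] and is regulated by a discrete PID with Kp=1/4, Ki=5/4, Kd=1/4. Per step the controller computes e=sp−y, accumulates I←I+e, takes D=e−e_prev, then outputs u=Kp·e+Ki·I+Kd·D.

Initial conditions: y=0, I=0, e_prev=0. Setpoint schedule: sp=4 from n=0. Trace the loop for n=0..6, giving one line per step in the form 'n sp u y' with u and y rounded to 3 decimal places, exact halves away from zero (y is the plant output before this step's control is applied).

0 4 7.000 0.000
1 4 1.813 5.250
2 4 1.021 5.559
3 4 -0.245 5.213
4 4 0.298 3.987
5 4 1.012 3.413
6 4 1.469 3.489

(exact arithmetic carried between steps; '≈' marks a value shown rounded to 6 d.p. or computed from one; I and e_prev carry over from the previous line; the table rounds u and y to 3 d.p., halves away from zero)
n=0: y=0, sp=4, e=sp−y=4; I=4, D=e−e_prev=4; u=1/4·4+5/4·4+1/4·4=7; next y=4/5·0+3/4·7=5.25
n=1: y=5.25, sp=4, e=sp−y=-1.25; I=2.75, D=e−e_prev=-5.25; u=1/4·(-1.25)+5/4·2.75+1/4·(-5.25)=1.8125; next y=4/5·5.25+3/4·1.8125=5.559375
n=2: y=5.559375, sp=4, e=sp−y=-1.559375; I=1.190625, D=e−e_prev=-0.309375; u=1/4·(-1.559375)+5/4·1.190625+1/4·(-0.309375)≈1.021094; next y=4/5·5.559375+3/4·1.021094≈5.213320
n=3: y≈5.213320, sp=4, e=sp−y≈-1.213320; I≈-0.022695, D=e−e_prev≈0.346055; u=1/4·(-1.213320)+5/4·(-0.022695)+1/4·0.346055≈-0.245186; next y=4/5·5.213320+3/4·(-0.245186)≈3.986767
n=4: y≈3.986767, sp=4, e=sp−y≈0.013233; I≈-0.009462, D=e−e_prev≈1.226553; u=1/4·0.013233+5/4·(-0.009462)+1/4·1.226553≈0.298119; next y=4/5·3.986767+3/4·0.298119≈3.413003
n=5: y≈3.413003, sp=4, e=sp−y≈0.586997; I≈0.577535, D=e−e_prev≈0.573765; u=1/4·0.586997+5/4·0.577535+1/4·0.573765≈1.012109; next y=4/5·3.413003+3/4·1.012109≈3.489484
n=6: y≈3.489484, sp=4, e=sp−y≈0.510516; I≈1.088051, D=e−e_prev≈-0.076481; u=1/4·0.510516+5/4·1.088051+1/4·(-0.076481)≈1.468572; next y=4/5·3.489484+3/4·1.468572≈3.893017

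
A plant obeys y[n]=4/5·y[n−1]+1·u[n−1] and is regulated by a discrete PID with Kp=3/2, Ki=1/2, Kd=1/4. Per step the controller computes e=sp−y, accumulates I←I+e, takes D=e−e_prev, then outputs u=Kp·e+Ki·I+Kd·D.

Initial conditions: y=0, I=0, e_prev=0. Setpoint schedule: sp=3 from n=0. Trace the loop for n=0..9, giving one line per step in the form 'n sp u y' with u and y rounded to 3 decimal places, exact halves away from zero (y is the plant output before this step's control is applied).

(exact arithmetic carried between steps; '≈' marks a value shown rounded to 6 d.p. or computed from one; I and e_prev carry over from the previous line; the table rounds u and y to 3 d.p., halves away from zero)
n=0: y=0, sp=3, e=sp−y=3; I=3, D=e−e_prev=3; u=3/2·3+1/2·3+1/4·3=6.75; next y=4/5·0+1·6.75=6.75
n=1: y=6.75, sp=3, e=sp−y=-3.75; I=-0.75, D=e−e_prev=-6.75; u=3/2·(-3.75)+1/2·(-0.75)+1/4·(-6.75)=-7.6875; next y=4/5·6.75+1·(-7.6875)=-2.2875
n=2: y=-2.2875, sp=3, e=sp−y=5.2875; I=4.5375, D=e−e_prev=9.0375; u=3/2·5.2875+1/2·4.5375+1/4·9.0375=12.459375; next y=4/5·(-2.2875)+1·12.459375=10.629375
n=3: y=10.629375, sp=3, e=sp−y=-7.629375; I=-3.091875, D=e−e_prev=-12.916875; u=3/2·(-7.629375)+1/2·(-3.091875)+1/4·(-12.916875)≈-16.219219; next y=4/5·10.629375+1·(-16.219219)≈-7.715719
n=4: y≈-7.715719, sp=3, e=sp−y≈10.715719; I≈7.623844, D=e−e_prev≈18.345094; u=3/2·10.715719+1/2·7.623844+1/4·18.345094≈24.471773; next y=4/5·(-7.715719)+1·24.471773≈18.299198
n=5: y≈18.299198, sp=3, e=sp−y≈-15.299198; I≈-7.675355, D=e−e_prev≈-26.014917; u=3/2·(-15.299198)+1/2·(-7.675355)+1/4·(-26.014917)≈-33.290204; next y=4/5·18.299198+1·(-33.290204)≈-18.650846
n=6: y≈-18.650846, sp=3, e=sp−y≈21.650846; I≈13.975491, D=e−e_prev≈36.950044; u=3/2·21.650846+1/2·13.975491+1/4·36.950044≈48.701525; next y=4/5·(-18.650846)+1·48.701525≈33.780848
n=7: y≈33.780848, sp=3, e=sp−y≈-30.780848; I≈-16.805357, D=e−e_prev≈-52.431694; u=3/2·(-30.780848)+1/2·(-16.805357)+1/4·(-52.431694)≈-67.681875; next y=4/5·33.780848+1·(-67.681875)≈-40.657196
n=8: y≈-40.657196, sp=3, e=sp−y≈43.657196; I≈26.851839, D=e−e_prev≈74.438044; u=3/2·43.657196+1/2·26.851839+1/4·74.438044≈97.521224; next y=4/5·(-40.657196)+1·97.521224≈64.995468
n=9: y≈64.995468, sp=3, e=sp−y≈-61.995468; I≈-35.143629, D=e−e_prev≈-105.652664; u=3/2·(-61.995468)+1/2·(-35.143629)+1/4·(-105.652664)≈-136.978182; next y=4/5·64.995468+1·(-136.978182)≈-84.981808

0 3 6.750 0.000
1 3 -7.688 6.750
2 3 12.459 -2.288
3 3 -16.219 10.629
4 3 24.472 -7.716
5 3 -33.290 18.299
6 3 48.702 -18.651
7 3 -67.682 33.781
8 3 97.521 -40.657
9 3 -136.978 64.995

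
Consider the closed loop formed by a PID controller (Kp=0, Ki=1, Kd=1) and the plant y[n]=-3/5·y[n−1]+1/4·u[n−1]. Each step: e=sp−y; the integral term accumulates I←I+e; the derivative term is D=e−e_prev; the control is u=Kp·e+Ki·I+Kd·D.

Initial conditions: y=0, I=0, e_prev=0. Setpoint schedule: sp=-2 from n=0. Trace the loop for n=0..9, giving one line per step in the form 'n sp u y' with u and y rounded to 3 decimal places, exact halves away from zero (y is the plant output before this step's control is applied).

0 -2 -4.000 0.000
1 -2 -2.000 -1.000
2 -2 -6.200 0.100
3 -2 -3.780 -1.610
4 -2 -9.142 0.021
5 -2 -4.894 -2.298
6 -2 -11.822 0.155
7 -2 -5.115 -3.049
8 -2 -14.469 0.550
9 -2 -4.425 -3.947

(exact arithmetic carried between steps; '≈' marks a value shown rounded to 6 d.p. or computed from one; I and e_prev carry over from the previous line; the table rounds u and y to 3 d.p., halves away from zero)
n=0: y=0, sp=-2, e=sp−y=-2; I=-2, D=e−e_prev=-2; u=0·(-2)+1·(-2)+1·(-2)=-4; next y=-3/5·0+1/4·(-4)=-1
n=1: y=-1, sp=-2, e=sp−y=-1; I=-3, D=e−e_prev=1; u=0·(-1)+1·(-3)+1·1=-2; next y=-3/5·(-1)+1/4·(-2)=0.1
n=2: y=0.1, sp=-2, e=sp−y=-2.1; I=-5.1, D=e−e_prev=-1.1; u=0·(-2.1)+1·(-5.1)+1·(-1.1)=-6.2; next y=-3/5·0.1+1/4·(-6.2)=-1.61
n=3: y=-1.61, sp=-2, e=sp−y=-0.39; I=-5.49, D=e−e_prev=1.71; u=0·(-0.39)+1·(-5.49)+1·1.71=-3.78; next y=-3/5·(-1.61)+1/4·(-3.78)=0.021
n=4: y=0.021, sp=-2, e=sp−y=-2.021; I=-7.511, D=e−e_prev=-1.631; u=0·(-2.021)+1·(-7.511)+1·(-1.631)=-9.142; next y=-3/5·0.021+1/4·(-9.142)=-2.2981
n=5: y=-2.2981, sp=-2, e=sp−y=0.2981; I=-7.2129, D=e−e_prev=2.3191; u=0·0.2981+1·(-7.2129)+1·2.3191=-4.8938; next y=-3/5·(-2.2981)+1/4·(-4.8938)=0.15541
n=6: y=0.15541, sp=-2, e=sp−y=-2.15541; I=-9.36831, D=e−e_prev=-2.45351; u=0·(-2.15541)+1·(-9.36831)+1·(-2.45351)=-11.82182; next y=-3/5·0.15541+1/4·(-11.82182)=-3.048701
n=7: y=-3.048701, sp=-2, e=sp−y=1.048701; I=-8.319609, D=e−e_prev=3.204111; u=0·1.048701+1·(-8.319609)+1·3.204111=-5.115498; next y=-3/5·(-3.048701)+1/4·(-5.115498)≈0.550346
n=8: y≈0.550346, sp=-2, e=sp−y≈-2.550346; I≈-10.869955, D=e−e_prev≈-3.599047; u=0·(-2.550346)+1·(-10.869955)+1·(-3.599047)≈-14.469002; next y=-3/5·0.550346+1/4·(-14.469002)≈-3.947458
n=9: y≈-3.947458, sp=-2, e=sp−y≈1.947458; I≈-8.922497, D=e−e_prev≈4.497804; u=0·1.947458+1·(-8.922497)+1·4.497804≈-4.424693; next y=-3/5·(-3.947458)+1/4·(-4.424693)≈1.262302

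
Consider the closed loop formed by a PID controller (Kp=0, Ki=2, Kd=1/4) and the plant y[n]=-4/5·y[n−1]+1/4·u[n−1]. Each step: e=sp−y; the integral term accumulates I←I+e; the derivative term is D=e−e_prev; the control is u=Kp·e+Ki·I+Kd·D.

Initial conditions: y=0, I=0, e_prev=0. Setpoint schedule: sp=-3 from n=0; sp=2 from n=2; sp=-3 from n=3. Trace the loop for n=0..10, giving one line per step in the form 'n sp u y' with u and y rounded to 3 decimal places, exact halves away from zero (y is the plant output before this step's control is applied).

(exact arithmetic carried between steps; '≈' marks a value shown rounded to 6 d.p. or computed from one; I and e_prev carry over from the previous line; the table rounds u and y to 3 d.p., halves away from zero)
n=0: y=0, sp=-3, e=sp−y=-3; I=-3, D=e−e_prev=-3; u=0·(-3)+2·(-3)+1/4·(-3)=-6.75; next y=-4/5·0+1/4·(-6.75)=-1.6875
n=1: y=-1.6875, sp=-3, e=sp−y=-1.3125; I=-4.3125, D=e−e_prev=1.6875; u=0·(-1.3125)+2·(-4.3125)+1/4·1.6875=-8.203125; next y=-4/5·(-1.6875)+1/4·(-8.203125)≈-0.700781
n=2: y≈-0.700781, sp=2, e=sp−y≈2.700781; I≈-1.611719, D=e−e_prev≈4.013281; u=0·2.700781+2·(-1.611719)+1/4·4.013281≈-2.220117; next y=-4/5·(-0.700781)+1/4·(-2.220117)≈0.005596
n=3: y≈0.005596, sp=-3, e=sp−y≈-3.005596; I≈-4.617314, D=e−e_prev≈-5.706377; u=0·(-3.005596)+2·(-4.617314)+1/4·(-5.706377)≈-10.661223; next y=-4/5·0.005596+1/4·(-10.661223)≈-2.669782
n=4: y≈-2.669782, sp=-3, e=sp−y≈-0.330218; I≈-4.947532, D=e−e_prev≈2.675378; u=0·(-0.330218)+2·(-4.947532)+1/4·2.675378≈-9.226220; next y=-4/5·(-2.669782)+1/4·(-9.226220)≈-0.170729
n=5: y≈-0.170729, sp=-3, e=sp−y≈-2.829271; I≈-7.776803, D=e−e_prev≈-2.499053; u=0·(-2.829271)+2·(-7.776803)+1/4·(-2.499053)≈-16.178369; next y=-4/5·(-0.170729)+1/4·(-16.178369)≈-3.908009
n=6: y≈-3.908009, sp=-3, e=sp−y≈0.908009; I≈-6.868794, D=e−e_prev≈3.737280; u=0·0.908009+2·(-6.868794)+1/4·3.737280≈-12.803268; next y=-4/5·(-3.908009)+1/4·(-12.803268)≈-0.074410
n=7: y≈-0.074410, sp=-3, e=sp−y≈-2.925590; I≈-9.794384, D=e−e_prev≈-3.833599; u=0·(-2.925590)+2·(-9.794384)+1/4·(-3.833599)≈-20.547168; next y=-4/5·(-0.074410)+1/4·(-20.547168)≈-5.077264
n=8: y≈-5.077264, sp=-3, e=sp−y≈2.077264; I≈-7.717120, D=e−e_prev≈5.002855; u=0·2.077264+2·(-7.717120)+1/4·5.002855≈-14.183526; next y=-4/5·(-5.077264)+1/4·(-14.183526)≈0.515930
n=9: y≈0.515930, sp=-3, e=sp−y≈-3.515930; I≈-11.233050, D=e−e_prev≈-5.593194; u=0·(-3.515930)+2·(-11.233050)+1/4·(-5.593194)≈-23.864398; next y=-4/5·0.515930+1/4·(-23.864398)≈-6.378844
n=10: y≈-6.378844, sp=-3, e=sp−y≈3.378844; I≈-7.854206, D=e−e_prev≈6.894774; u=0·3.378844+2·(-7.854206)+1/4·6.894774≈-13.984719; next y=-4/5·(-6.378844)+1/4·(-13.984719)≈1.606895

0 -3 -6.750 0.000
1 -3 -8.203 -1.688
2 2 -2.220 -0.701
3 -3 -10.661 0.006
4 -3 -9.226 -2.670
5 -3 -16.178 -0.171
6 -3 -12.803 -3.908
7 -3 -20.547 -0.074
8 -3 -14.184 -5.077
9 -3 -23.864 0.516
10 -3 -13.985 -6.379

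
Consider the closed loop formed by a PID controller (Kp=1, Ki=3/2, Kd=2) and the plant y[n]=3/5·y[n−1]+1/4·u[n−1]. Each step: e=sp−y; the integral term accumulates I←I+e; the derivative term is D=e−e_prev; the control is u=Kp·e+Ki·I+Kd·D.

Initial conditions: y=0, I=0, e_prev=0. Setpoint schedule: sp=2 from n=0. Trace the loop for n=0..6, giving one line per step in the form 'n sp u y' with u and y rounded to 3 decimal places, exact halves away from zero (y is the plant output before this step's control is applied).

(exact arithmetic carried between steps; '≈' marks a value shown rounded to 6 d.p. or computed from one; I and e_prev carry over from the previous line; the table rounds u and y to 3 d.p., halves away from zero)
n=0: y=0, sp=2, e=sp−y=2; I=2, D=e−e_prev=2; u=1·2+3/2·2+2·2=9; next y=3/5·0+1/4·9=2.25
n=1: y=2.25, sp=2, e=sp−y=-0.25; I=1.75, D=e−e_prev=-2.25; u=1·(-0.25)+3/2·1.75+2·(-2.25)=-2.125; next y=3/5·2.25+1/4·(-2.125)=0.81875
n=2: y=0.81875, sp=2, e=sp−y=1.18125; I=2.93125, D=e−e_prev=1.43125; u=1·1.18125+3/2·2.93125+2·1.43125=8.440625; next y=3/5·0.81875+1/4·8.440625≈2.601406
n=3: y≈2.601406, sp=2, e=sp−y≈-0.601406; I≈2.329844, D=e−e_prev≈-1.782656; u=1·(-0.601406)+3/2·2.329844+2·(-1.782656)≈-0.671953; next y=3/5·2.601406+1/4·(-0.671953)≈1.392855
n=4: y≈1.392855, sp=2, e=sp−y≈0.607145; I≈2.936988, D=e−e_prev≈1.208551; u=1·0.607145+3/2·2.936988+2·1.208551≈7.429729; next y=3/5·1.392855+1/4·7.429729≈2.693145
n=5: y≈2.693145, sp=2, e=sp−y≈-0.693145; I≈2.243843, D=e−e_prev≈-1.300290; u=1·(-0.693145)+3/2·2.243843+2·(-1.300290)≈0.072039; next y=3/5·2.693145+1/4·0.072039≈1.633897
n=6: y≈1.633897, sp=2, e=sp−y≈0.366103; I≈2.609946, D=e−e_prev≈1.059248; u=1·0.366103+3/2·2.609946+2·1.059248≈6.399519; next y=3/5·1.633897+1/4·6.399519≈2.580218

0 2 9.000 0.000
1 2 -2.125 2.250
2 2 8.441 0.819
3 2 -0.672 2.601
4 2 7.430 1.393
5 2 0.072 2.693
6 2 6.400 1.634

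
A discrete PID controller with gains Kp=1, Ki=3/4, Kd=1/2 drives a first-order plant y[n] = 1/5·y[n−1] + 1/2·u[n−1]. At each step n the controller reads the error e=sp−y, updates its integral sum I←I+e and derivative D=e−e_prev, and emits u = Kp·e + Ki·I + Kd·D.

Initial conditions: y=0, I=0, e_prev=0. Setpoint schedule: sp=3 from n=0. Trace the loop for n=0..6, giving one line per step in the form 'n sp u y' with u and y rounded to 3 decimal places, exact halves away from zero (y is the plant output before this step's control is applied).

(exact arithmetic carried between steps; '≈' marks a value shown rounded to 6 d.p. or computed from one; I and e_prev carry over from the previous line; the table rounds u and y to 3 d.p., halves away from zero)
n=0: y=0, sp=3, e=sp−y=3; I=3, D=e−e_prev=3; u=1·3+3/4·3+1/2·3=6.75; next y=1/5·0+1/2·6.75=3.375
n=1: y=3.375, sp=3, e=sp−y=-0.375; I=2.625, D=e−e_prev=-3.375; u=1·(-0.375)+3/4·2.625+1/2·(-3.375)=-0.09375; next y=1/5·3.375+1/2·(-0.09375)=0.628125
n=2: y=0.628125, sp=3, e=sp−y=2.371875; I=4.996875, D=e−e_prev=2.746875; u=1·2.371875+3/4·4.996875+1/2·2.746875≈7.492969; next y=1/5·0.628125+1/2·7.492969≈3.872109
n=3: y≈3.872109, sp=3, e=sp−y≈-0.872109; I≈4.124766, D=e−e_prev≈-3.243984; u=1·(-0.872109)+3/4·4.124766+1/2·(-3.243984)≈0.599473; next y=1/5·3.872109+1/2·0.599473≈1.074158
n=4: y≈1.074158, sp=3, e=sp−y≈1.925842; I≈6.050607, D=e−e_prev≈2.797951; u=1·1.925842+3/4·6.050607+1/2·2.797951≈7.862773; next y=1/5·1.074158+1/2·7.862773≈4.146218
n=5: y≈4.146218, sp=3, e=sp−y≈-1.146218; I≈4.904389, D=e−e_prev≈-3.072060; u=1·(-1.146218)+3/4·4.904389+1/2·(-3.072060)≈0.996044; next y=1/5·4.146218+1/2·0.996044≈1.327266
n=6: y≈1.327266, sp=3, e=sp−y≈1.672734; I≈6.577124, D=e−e_prev≈2.818953; u=1·1.672734+3/4·6.577124+1/2·2.818953≈8.015053; next y=1/5·1.327266+1/2·8.015053≈4.272980

0 3 6.750 0.000
1 3 -0.094 3.375
2 3 7.493 0.628
3 3 0.599 3.872
4 3 7.863 1.074
5 3 0.996 4.146
6 3 8.015 1.327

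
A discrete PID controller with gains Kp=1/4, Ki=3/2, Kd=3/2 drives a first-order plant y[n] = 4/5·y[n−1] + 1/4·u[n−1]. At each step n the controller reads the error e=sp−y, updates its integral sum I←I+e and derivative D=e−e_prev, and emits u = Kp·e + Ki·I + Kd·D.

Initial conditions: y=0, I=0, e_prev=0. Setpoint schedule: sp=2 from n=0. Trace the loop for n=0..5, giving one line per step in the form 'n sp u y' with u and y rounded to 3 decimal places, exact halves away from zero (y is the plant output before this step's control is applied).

(exact arithmetic carried between steps; '≈' marks a value shown rounded to 6 d.p. or computed from one; I and e_prev carry over from the previous line; the table rounds u and y to 3 d.p., halves away from zero)
n=0: y=0, sp=2, e=sp−y=2; I=2, D=e−e_prev=2; u=1/4·2+3/2·2+3/2·2=6.5; next y=4/5·0+1/4·6.5=1.625
n=1: y=1.625, sp=2, e=sp−y=0.375; I=2.375, D=e−e_prev=-1.625; u=1/4·0.375+3/2·2.375+3/2·(-1.625)=1.21875; next y=4/5·1.625+1/4·1.21875≈1.604688
n=2: y≈1.604688, sp=2, e=sp−y≈0.395313; I≈2.770313, D=e−e_prev≈0.020313; u=1/4·0.395313+3/2·2.770313+3/2·0.020313≈4.284766; next y=4/5·1.604688+1/4·4.284766≈2.354941
n=3: y≈2.354941, sp=2, e=sp−y≈-0.354941; I≈2.415371, D=e−e_prev≈-0.750254; u=1/4·(-0.354941)+3/2·2.415371+3/2·(-0.750254)≈2.408940; next y=4/5·2.354941+1/4·2.408940≈2.486188
n=4: y≈2.486188, sp=2, e=sp−y≈-0.486188; I≈1.929183, D=e−e_prev≈-0.131247; u=1/4·(-0.486188)+3/2·1.929183+3/2·(-0.131247)≈2.575357; next y=4/5·2.486188+1/4·2.575357≈2.632790
n=5: y≈2.632790, sp=2, e=sp−y≈-0.632790; I≈1.296393, D=e−e_prev≈-0.146602; u=1/4·(-0.632790)+3/2·1.296393+3/2·(-0.146602)≈1.566490; next y=4/5·2.632790+1/4·1.566490≈2.497854

0 2 6.500 0.000
1 2 1.219 1.625
2 2 4.285 1.605
3 2 2.409 2.355
4 2 2.575 2.486
5 2 1.566 2.633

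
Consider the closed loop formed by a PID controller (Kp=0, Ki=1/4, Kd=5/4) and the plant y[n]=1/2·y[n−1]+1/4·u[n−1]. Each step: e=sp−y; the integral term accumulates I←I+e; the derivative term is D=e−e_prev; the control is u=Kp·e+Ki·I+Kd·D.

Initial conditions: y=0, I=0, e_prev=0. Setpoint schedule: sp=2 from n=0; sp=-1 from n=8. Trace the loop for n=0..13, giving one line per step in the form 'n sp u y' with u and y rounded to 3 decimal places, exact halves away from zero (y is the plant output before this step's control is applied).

0 2 3.000 0.000
1 2 -0.125 0.750
2 2 1.734 0.344
3 2 1.248 0.605
4 2 1.910 0.615
5 2 2.013 0.785
6 2 2.363 0.896
7 2 2.563 1.039
8 -1 -1.700 1.160
9 -1 3.169 0.155
10 -1 0.552 0.870
11 -1 1.423 0.573
12 -1 0.555 0.642
13 -1 0.505 0.460

(exact arithmetic carried between steps; '≈' marks a value shown rounded to 6 d.p. or computed from one; I and e_prev carry over from the previous line; the table rounds u and y to 3 d.p., halves away from zero)
n=0: y=0, sp=2, e=sp−y=2; I=2, D=e−e_prev=2; u=0·2+1/4·2+5/4·2=3; next y=1/2·0+1/4·3=0.75
n=1: y=0.75, sp=2, e=sp−y=1.25; I=3.25, D=e−e_prev=-0.75; u=0·1.25+1/4·3.25+5/4·(-0.75)=-0.125; next y=1/2·0.75+1/4·(-0.125)=0.34375
n=2: y=0.34375, sp=2, e=sp−y=1.65625; I=4.90625, D=e−e_prev=0.40625; u=0·1.65625+1/4·4.90625+5/4·0.40625=1.734375; next y=1/2·0.34375+1/4·1.734375≈0.605469
n=3: y≈0.605469, sp=2, e=sp−y≈1.394531; I≈6.300781, D=e−e_prev≈-0.261719; u=0·1.394531+1/4·6.300781+5/4·(-0.261719)≈1.248047; next y=1/2·0.605469+1/4·1.248047≈0.614746
n=4: y≈0.614746, sp=2, e=sp−y≈1.385254; I≈7.686035, D=e−e_prev≈-0.009277; u=0·1.385254+1/4·7.686035+5/4·(-0.009277)≈1.909912; next y=1/2·0.614746+1/4·1.909912≈0.784851
n=5: y≈0.784851, sp=2, e=sp−y≈1.215149; I≈8.901184, D=e−e_prev≈-0.170105; u=0·1.215149+1/4·8.901184+5/4·(-0.170105)≈2.012665; next y=1/2·0.784851+1/4·2.012665≈0.895592
n=6: y≈0.895592, sp=2, e=sp−y≈1.104408; I≈10.005592, D=e−e_prev≈-0.110741; u=0·1.104408+1/4·10.005592+5/4·(-0.110741)≈2.362972; next y=1/2·0.895592+1/4·2.362972≈1.038539
n=7: y≈1.038539, sp=2, e=sp−y≈0.961461; I≈10.967053, D=e−e_prev≈-0.142947; u=0·0.961461+1/4·10.967053+5/4·(-0.142947)≈2.563079; next y=1/2·1.038539+1/4·2.563079≈1.160039
n=8: y≈1.160039, sp=-1, e=sp−y≈-2.160039; I≈8.807014, D=e−e_prev≈-3.121500; u=0·(-2.160039)+1/4·8.807014+5/4·(-3.121500)≈-1.700122; next y=1/2·1.160039+1/4·(-1.700122)≈0.154989
n=9: y≈0.154989, sp=-1, e=sp−y≈-1.154989; I≈7.652025, D=e−e_prev≈1.005050; u=0·(-1.154989)+1/4·7.652025+5/4·1.005050≈3.169319; next y=1/2·0.154989+1/4·3.169319≈0.869824
n=10: y≈0.869824, sp=-1, e=sp−y≈-1.869824; I≈5.782201, D=e−e_prev≈-0.714835; u=0·(-1.869824)+1/4·5.782201+5/4·(-0.714835)≈0.552006; next y=1/2·0.869824+1/4·0.552006≈0.572914
n=11: y≈0.572914, sp=-1, e=sp−y≈-1.572914; I≈4.209287, D=e−e_prev≈0.296911; u=0·(-1.572914)+1/4·4.209287+5/4·0.296911≈1.423460; next y=1/2·0.572914+1/4·1.423460≈0.642322
n=12: y≈0.642322, sp=-1, e=sp−y≈-1.642322; I≈2.566965, D=e−e_prev≈-0.069408; u=0·(-1.642322)+1/4·2.566965+5/4·(-0.069408)≈0.554981; next y=1/2·0.642322+1/4·0.554981≈0.459906
n=13: y≈0.459906, sp=-1, e=sp−y≈-1.459906; I≈1.107059, D=e−e_prev≈0.182416; u=0·(-1.459906)+1/4·1.107059+5/4·0.182416≈0.504784; next y=1/2·0.459906+1/4·0.504784≈0.356149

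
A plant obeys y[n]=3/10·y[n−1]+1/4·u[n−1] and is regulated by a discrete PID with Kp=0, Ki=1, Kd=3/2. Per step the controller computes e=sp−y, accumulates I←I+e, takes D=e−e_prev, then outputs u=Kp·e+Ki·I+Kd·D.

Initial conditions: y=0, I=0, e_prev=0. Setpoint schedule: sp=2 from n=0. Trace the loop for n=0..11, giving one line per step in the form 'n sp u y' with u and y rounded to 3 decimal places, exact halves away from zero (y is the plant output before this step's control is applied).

(exact arithmetic carried between steps; '≈' marks a value shown rounded to 6 d.p. or computed from one; I and e_prev carry over from the previous line; the table rounds u and y to 3 d.p., halves away from zero)
n=0: y=0, sp=2, e=sp−y=2; I=2, D=e−e_prev=2; u=0·2+1·2+3/2·2=5; next y=3/10·0+1/4·5=1.25
n=1: y=1.25, sp=2, e=sp−y=0.75; I=2.75, D=e−e_prev=-1.25; u=0·0.75+1·2.75+3/2·(-1.25)=0.875; next y=3/10·1.25+1/4·0.875=0.59375
n=2: y=0.59375, sp=2, e=sp−y=1.40625; I=4.15625, D=e−e_prev=0.65625; u=0·1.40625+1·4.15625+3/2·0.65625=5.140625; next y=3/10·0.59375+1/4·5.140625≈1.463281
n=3: y≈1.463281, sp=2, e=sp−y≈0.536719; I≈4.692969, D=e−e_prev≈-0.869531; u=0·0.536719+1·4.692969+3/2·(-0.869531)≈3.388672; next y=3/10·1.463281+1/4·3.388672≈1.286152
n=4: y≈1.286152, sp=2, e=sp−y≈0.713848; I≈5.406816, D=e−e_prev≈0.177129; u=0·0.713848+1·5.406816+3/2·0.177129≈5.672510; next y=3/10·1.286152+1/4·5.672510≈1.803973
n=5: y≈1.803973, sp=2, e=sp−y≈0.196027; I≈5.602843, D=e−e_prev≈-0.517821; u=0·0.196027+1·5.602843+3/2·(-0.517821)≈4.826112; next y=3/10·1.803973+1/4·4.826112≈1.747720
n=6: y≈1.747720, sp=2, e=sp−y≈0.252280; I≈5.855123, D=e−e_prev≈0.056253; u=0·0.252280+1·5.855123+3/2·0.056253≈5.939503; next y=3/10·1.747720+1/4·5.939503≈2.009192
n=7: y≈2.009192, sp=2, e=sp−y≈-0.009192; I≈5.845932, D=e−e_prev≈-0.261472; u=0·(-0.009192)+1·5.845932+3/2·(-0.261472)≈5.453724; next y=3/10·2.009192+1/4·5.453724≈1.966188
n=8: y≈1.966188, sp=2, e=sp−y≈0.033812; I≈5.879743, D=e−e_prev≈0.043003; u=0·0.033812+1·5.879743+3/2·0.043003≈5.944248; next y=3/10·1.966188+1/4·5.944248≈2.075919
n=9: y≈2.075919, sp=2, e=sp−y≈-0.075919; I≈5.803825, D=e−e_prev≈-0.109730; u=0·(-0.075919)+1·5.803825+3/2·(-0.109730)≈5.639229; next y=3/10·2.075919+1/4·5.639229≈2.032583
n=10: y≈2.032583, sp=2, e=sp−y≈-0.032583; I≈5.771242, D=e−e_prev≈0.043336; u=0·(-0.032583)+1·5.771242+3/2·0.043336≈5.836245; next y=3/10·2.032583+1/4·5.836245≈2.068836
n=11: y≈2.068836, sp=2, e=sp−y≈-0.068836; I≈5.702405, D=e−e_prev≈-0.036253; u=0·(-0.068836)+1·5.702405+3/2·(-0.036253)≈5.648026; next y=3/10·2.068836+1/4·5.648026≈2.032657

0 2 5.000 0.000
1 2 0.875 1.250
2 2 5.141 0.594
3 2 3.389 1.463
4 2 5.673 1.286
5 2 4.826 1.804
6 2 5.940 1.748
7 2 5.454 2.009
8 2 5.944 1.966
9 2 5.639 2.076
10 2 5.836 2.033
11 2 5.648 2.069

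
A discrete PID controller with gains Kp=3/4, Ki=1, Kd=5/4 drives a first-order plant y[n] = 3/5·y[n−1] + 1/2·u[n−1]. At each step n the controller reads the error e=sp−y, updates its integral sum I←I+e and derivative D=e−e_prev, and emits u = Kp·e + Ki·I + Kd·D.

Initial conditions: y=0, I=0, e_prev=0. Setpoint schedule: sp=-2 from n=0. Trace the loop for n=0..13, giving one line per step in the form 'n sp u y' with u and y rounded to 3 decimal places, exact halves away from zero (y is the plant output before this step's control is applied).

(exact arithmetic carried between steps; '≈' marks a value shown rounded to 6 d.p. or computed from one; I and e_prev carry over from the previous line; the table rounds u and y to 3 d.p., halves away from zero)
n=0: y=0, sp=-2, e=sp−y=-2; I=-2, D=e−e_prev=-2; u=3/4·(-2)+1·(-2)+5/4·(-2)=-6; next y=3/5·0+1/2·(-6)=-3
n=1: y=-3, sp=-2, e=sp−y=1; I=-1, D=e−e_prev=3; u=3/4·1+1·(-1)+5/4·3=3.5; next y=3/5·(-3)+1/2·3.5=-0.05
n=2: y=-0.05, sp=-2, e=sp−y=-1.95; I=-2.95, D=e−e_prev=-2.95; u=3/4·(-1.95)+1·(-2.95)+5/4·(-2.95)=-8.1; next y=3/5·(-0.05)+1/2·(-8.1)=-4.08
n=3: y=-4.08, sp=-2, e=sp−y=2.08; I=-0.87, D=e−e_prev=4.03; u=3/4·2.08+1·(-0.87)+5/4·4.03=5.7275; next y=3/5·(-4.08)+1/2·5.7275=0.41575
n=4: y=0.41575, sp=-2, e=sp−y=-2.41575; I=-3.28575, D=e−e_prev=-4.49575; u=3/4·(-2.41575)+1·(-3.28575)+5/4·(-4.49575)=-10.71725; next y=3/5·0.41575+1/2·(-10.71725)=-5.109175
n=5: y=-5.109175, sp=-2, e=sp−y=3.109175; I=-0.176575, D=e−e_prev=5.524925; u=3/4·3.109175+1·(-0.176575)+5/4·5.524925≈9.061463; next y=3/5·(-5.109175)+1/2·9.061463≈1.465226
n=6: y≈1.465226, sp=-2, e=sp−y≈-3.465226; I≈-3.641801, D=e−e_prev≈-6.574401; u=3/4·(-3.465226)+1·(-3.641801)+5/4·(-6.574401)≈-14.458723; next y=3/5·1.465226+1/2·(-14.458723)≈-6.350226
n=7: y≈-6.350226, sp=-2, e=sp−y≈4.350226; I≈0.708424, D=e−e_prev≈7.815452; u=3/4·4.350226+1·0.708424+5/4·7.815452≈13.740408; next y=3/5·(-6.350226)+1/2·13.740408≈3.060069
n=8: y≈3.060069, sp=-2, e=sp−y≈-5.060069; I≈-4.351644, D=e−e_prev≈-9.410294; u=3/4·(-5.060069)+1·(-4.351644)+5/4·(-9.410294)≈-19.909564; next y=3/5·3.060069+1/2·(-19.909564)≈-8.118741
n=9: y≈-8.118741, sp=-2, e=sp−y≈6.118741; I≈1.767096, D=e−e_prev≈11.178809; u=3/4·6.118741+1·1.767096+5/4·11.178809≈20.329663; next y=3/5·(-8.118741)+1/2·20.329663≈5.293587
n=10: y≈5.293587, sp=-2, e=sp−y≈-7.293587; I≈-5.526491, D=e−e_prev≈-13.412328; u=3/4·(-7.293587)+1·(-5.526491)+5/4·(-13.412328)≈-27.762092; next y=3/5·5.293587+1/2·(-27.762092)≈-10.704893
n=11: y≈-10.704893, sp=-2, e=sp−y≈8.704893; I≈3.178402, D=e−e_prev≈15.998481; u=3/4·8.704893+1·3.178402+5/4·15.998481≈29.705173; next y=3/5·(-10.704893)+1/2·29.705173≈8.429651
n=12: y≈8.429651, sp=-2, e=sp−y≈-10.429651; I≈-7.251248, D=e−e_prev≈-19.134544; u=3/4·(-10.429651)+1·(-7.251248)+5/4·(-19.134544)≈-38.991666; next y=3/5·8.429651+1/2·(-38.991666)≈-14.438043
n=13: y≈-14.438043, sp=-2, e=sp−y≈12.438043; I≈5.186794, D=e−e_prev≈22.867693; u=3/4·12.438043+1·5.186794+5/4·22.867693≈43.099943; next y=3/5·(-14.438043)+1/2·43.099943≈12.887146

0 -2 -6.000 0.000
1 -2 3.500 -3.000
2 -2 -8.100 -0.050
3 -2 5.728 -4.080
4 -2 -10.717 0.416
5 -2 9.061 -5.109
6 -2 -14.459 1.465
7 -2 13.740 -6.350
8 -2 -19.910 3.060
9 -2 20.330 -8.119
10 -2 -27.762 5.294
11 -2 29.705 -10.705
12 -2 -38.992 8.430
13 -2 43.100 -14.438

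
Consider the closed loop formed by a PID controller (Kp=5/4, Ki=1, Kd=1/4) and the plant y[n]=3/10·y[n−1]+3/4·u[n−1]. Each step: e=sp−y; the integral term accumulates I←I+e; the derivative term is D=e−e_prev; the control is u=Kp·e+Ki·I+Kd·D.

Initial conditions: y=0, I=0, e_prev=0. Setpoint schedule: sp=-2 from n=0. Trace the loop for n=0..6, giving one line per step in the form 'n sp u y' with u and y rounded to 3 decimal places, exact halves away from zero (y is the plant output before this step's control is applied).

(exact arithmetic carried between steps; '≈' marks a value shown rounded to 6 d.p. or computed from one; I and e_prev carry over from the previous line; the table rounds u and y to 3 d.p., halves away from zero)
n=0: y=0, sp=-2, e=sp−y=-2; I=-2, D=e−e_prev=-2; u=5/4·(-2)+1·(-2)+1/4·(-2)=-5; next y=3/10·0+3/4·(-5)=-3.75
n=1: y=-3.75, sp=-2, e=sp−y=1.75; I=-0.25, D=e−e_prev=3.75; u=5/4·1.75+1·(-0.25)+1/4·3.75=2.875; next y=3/10·(-3.75)+3/4·2.875=1.03125
n=2: y=1.03125, sp=-2, e=sp−y=-3.03125; I=-3.28125, D=e−e_prev=-4.78125; u=5/4·(-3.03125)+1·(-3.28125)+1/4·(-4.78125)=-8.265625; next y=3/10·1.03125+3/4·(-8.265625)≈-5.889844
n=3: y≈-5.889844, sp=-2, e=sp−y≈3.889844; I≈0.608594, D=e−e_prev≈6.921094; u=5/4·3.889844+1·0.608594+1/4·6.921094≈7.201172; next y=3/10·(-5.889844)+3/4·7.201172≈3.633926
n=4: y≈3.633926, sp=-2, e=sp−y≈-5.633926; I≈-5.025332, D=e−e_prev≈-9.523770; u=5/4·(-5.633926)+1·(-5.025332)+1/4·(-9.523770)≈-14.448682; next y=3/10·3.633926+3/4·(-14.448682)≈-9.746333
n=5: y≈-9.746333, sp=-2, e=sp−y≈7.746333; I≈2.721001, D=e−e_prev≈13.380259; u=5/4·7.746333+1·2.721001+1/4·13.380259≈15.748983; next y=3/10·(-9.746333)+3/4·15.748983≈8.887837
n=6: y≈8.887837, sp=-2, e=sp−y≈-10.887837; I≈-8.166836, D=e−e_prev≈-18.634171; u=5/4·(-10.887837)+1·(-8.166836)+1/4·(-18.634171)≈-26.435175; next y=3/10·8.887837+3/4·(-26.435175)≈-17.160030

0 -2 -5.000 0.000
1 -2 2.875 -3.750
2 -2 -8.266 1.031
3 -2 7.201 -5.890
4 -2 -14.449 3.634
5 -2 15.749 -9.746
6 -2 -26.435 8.888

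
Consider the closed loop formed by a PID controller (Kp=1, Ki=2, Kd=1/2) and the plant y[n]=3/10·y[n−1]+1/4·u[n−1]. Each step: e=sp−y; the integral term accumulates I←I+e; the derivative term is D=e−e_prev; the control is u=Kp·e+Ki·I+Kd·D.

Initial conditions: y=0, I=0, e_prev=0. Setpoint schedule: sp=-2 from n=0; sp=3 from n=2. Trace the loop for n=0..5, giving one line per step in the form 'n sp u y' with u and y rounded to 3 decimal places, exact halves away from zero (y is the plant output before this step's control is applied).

(exact arithmetic carried between steps; '≈' marks a value shown rounded to 6 d.p. or computed from one; I and e_prev carry over from the previous line; the table rounds u and y to 3 d.p., halves away from zero)
n=0: y=0, sp=-2, e=sp−y=-2; I=-2, D=e−e_prev=-2; u=1·(-2)+2·(-2)+1/2·(-2)=-7; next y=3/10·0+1/4·(-7)=-1.75
n=1: y=-1.75, sp=-2, e=sp−y=-0.25; I=-2.25, D=e−e_prev=1.75; u=1·(-0.25)+2·(-2.25)+1/2·1.75=-3.875; next y=3/10·(-1.75)+1/4·(-3.875)=-1.49375
n=2: y=-1.49375, sp=3, e=sp−y=4.49375; I=2.24375, D=e−e_prev=4.74375; u=1·4.49375+2·2.24375+1/2·4.74375=11.353125; next y=3/10·(-1.49375)+1/4·11.353125≈2.390156
n=3: y≈2.390156, sp=3, e=sp−y≈0.609844; I≈2.853594, D=e−e_prev≈-3.883906; u=1·0.609844+2·2.853594+1/2·(-3.883906)≈4.375078; next y=3/10·2.390156+1/4·4.375078≈1.810816
n=4: y≈1.810816, sp=3, e=sp−y≈1.189184; I≈4.042777, D=e−e_prev≈0.579340; u=1·1.189184+2·4.042777+1/2·0.579340≈9.564408; next y=3/10·1.810816+1/4·9.564408≈2.934347
n=5: y≈2.934347, sp=3, e=sp−y≈0.065653; I≈4.108430, D=e−e_prev≈-1.123531; u=1·0.065653+2·4.108430+1/2·(-1.123531)≈7.720748; next y=3/10·2.934347+1/4·7.720748≈2.810491

0 -2 -7.000 0.000
1 -2 -3.875 -1.750
2 3 11.353 -1.494
3 3 4.375 2.390
4 3 9.564 1.811
5 3 7.721 2.934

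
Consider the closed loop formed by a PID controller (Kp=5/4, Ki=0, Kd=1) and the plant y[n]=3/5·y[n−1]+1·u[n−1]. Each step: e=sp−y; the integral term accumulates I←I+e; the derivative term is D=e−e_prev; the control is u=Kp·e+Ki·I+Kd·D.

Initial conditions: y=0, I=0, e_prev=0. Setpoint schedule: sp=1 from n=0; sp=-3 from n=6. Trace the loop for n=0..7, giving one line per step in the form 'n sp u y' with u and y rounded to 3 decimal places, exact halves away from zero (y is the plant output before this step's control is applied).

(exact arithmetic carried between steps; '≈' marks a value shown rounded to 6 d.p. or computed from one; I and e_prev carry over from the previous line; the table rounds u and y to 3 d.p., halves away from zero)
n=0: y=0, sp=1, e=sp−y=1; I=1, D=e−e_prev=1; u=5/4·1+0·1+1·1=2.25; next y=3/5·0+1·2.25=2.25
n=1: y=2.25, sp=1, e=sp−y=-1.25; I=-0.25, D=e−e_prev=-2.25; u=5/4·(-1.25)+0·(-0.25)+1·(-2.25)=-3.8125; next y=3/5·2.25+1·(-3.8125)=-2.4625
n=2: y=-2.4625, sp=1, e=sp−y=3.4625; I=3.2125, D=e−e_prev=4.7125; u=5/4·3.4625+0·3.2125+1·4.7125=9.040625; next y=3/5·(-2.4625)+1·9.040625=7.563125
n=3: y=7.563125, sp=1, e=sp−y=-6.563125; I=-3.350625, D=e−e_prev=-10.025625; u=5/4·(-6.563125)+0·(-3.350625)+1·(-10.025625)≈-18.229531; next y=3/5·7.563125+1·(-18.229531)≈-13.691656
n=4: y≈-13.691656, sp=1, e=sp−y≈14.691656; I≈11.341031, D=e−e_prev≈21.254781; u=5/4·14.691656+0·11.341031+1·21.254781≈39.619352; next y=3/5·(-13.691656)+1·39.619352≈31.404358
n=5: y≈31.404358, sp=1, e=sp−y≈-30.404358; I≈-19.063327, D=e−e_prev≈-45.096014; u=5/4·(-30.404358)+0·(-19.063327)+1·(-45.096014)≈-83.101461; next y=3/5·31.404358+1·(-83.101461)≈-64.258847
n=6: y≈-64.258847, sp=-3, e=sp−y≈61.258847; I≈42.195520, D=e−e_prev≈91.663204; u=5/4·61.258847+0·42.195520+1·91.663204≈168.236763; next y=3/5·(-64.258847)+1·168.236763≈129.681455
n=7: y≈129.681455, sp=-3, e=sp−y≈-132.681455; I≈-90.485935, D=e−e_prev≈-193.940301; u=5/4·(-132.681455)+0·(-90.485935)+1·(-193.940301)≈-359.792120; next y=3/5·129.681455+1·(-359.792120)≈-281.983247

0 1 2.250 0.000
1 1 -3.813 2.250
2 1 9.041 -2.463
3 1 -18.230 7.563
4 1 39.619 -13.692
5 1 -83.101 31.404
6 -3 168.237 -64.259
7 -3 -359.792 129.681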